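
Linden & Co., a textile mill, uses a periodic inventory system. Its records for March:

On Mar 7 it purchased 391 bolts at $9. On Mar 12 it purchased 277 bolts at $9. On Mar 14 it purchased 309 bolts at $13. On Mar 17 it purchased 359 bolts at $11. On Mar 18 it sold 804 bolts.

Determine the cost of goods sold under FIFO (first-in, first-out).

COGS = $7,780

Mar 18, 804 sold [FIFO — oldest first]: 391 @ $9 + 277 @ $9 + 136 @ $13 = $7,780
Ending inventory: 173 @ $13 + 359 @ $11 = $6,198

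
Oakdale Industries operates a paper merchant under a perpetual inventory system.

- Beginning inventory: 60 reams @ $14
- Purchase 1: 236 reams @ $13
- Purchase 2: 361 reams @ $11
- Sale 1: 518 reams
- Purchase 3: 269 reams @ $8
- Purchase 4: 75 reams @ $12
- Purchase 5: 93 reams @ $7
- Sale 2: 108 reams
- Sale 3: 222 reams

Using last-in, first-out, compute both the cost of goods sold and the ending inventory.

COGS = $8,859; ending inventory = $2,723

Sale 1 (518) [LIFO — newest first]: 361 @ $11 + 157 @ $13 = $6,012
Sale 2 (108) [LIFO — newest first]: 93 @ $7 + 15 @ $12 = $831
Sale 3 (222) [LIFO — newest first]: 60 @ $12 + 162 @ $8 = $2,016
Total COGS = $6,012 + $831 + $2,016 = $8,859
Ending inventory: 60 @ $14 + 79 @ $13 + 107 @ $8 = $2,723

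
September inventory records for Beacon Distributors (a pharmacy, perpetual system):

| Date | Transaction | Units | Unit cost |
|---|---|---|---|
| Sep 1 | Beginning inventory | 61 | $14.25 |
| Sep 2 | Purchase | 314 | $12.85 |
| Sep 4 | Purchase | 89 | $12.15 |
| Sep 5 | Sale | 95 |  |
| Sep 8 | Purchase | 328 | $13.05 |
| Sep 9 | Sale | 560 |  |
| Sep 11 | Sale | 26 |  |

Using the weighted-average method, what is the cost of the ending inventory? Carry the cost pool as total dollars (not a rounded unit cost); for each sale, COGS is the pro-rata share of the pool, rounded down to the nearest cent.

After Sep 1: 61 on hand, pool $869.25 (≈ $14.2500 each)
After Sep 2: 375 on hand, pool $4,904.15 (≈ $13.0777 each)
After Sep 4: 464 on hand, pool $5,985.50 (≈ $12.8998 each)
Sep 5, sell 95: 95/464 × $5,985.50 → $1,225.47
After Sep 8: 697 on hand, pool $9,040.43 (≈ $12.9705 each)
Sep 9, sell 560: 560/697 × $9,040.43 → $7,263.47
Sep 11, sell 26: 26/137 × $1,776.96 → $337.23
Total COGS = $1,225.47 + $7,263.47 + $337.23 = $8,826.17
Ending inventory (cost pool remaining) = $1,439.73
Check: goods available $10,265.90 = COGS $8,826.17 + ending $1,439.73

Ending inventory = $1,439.73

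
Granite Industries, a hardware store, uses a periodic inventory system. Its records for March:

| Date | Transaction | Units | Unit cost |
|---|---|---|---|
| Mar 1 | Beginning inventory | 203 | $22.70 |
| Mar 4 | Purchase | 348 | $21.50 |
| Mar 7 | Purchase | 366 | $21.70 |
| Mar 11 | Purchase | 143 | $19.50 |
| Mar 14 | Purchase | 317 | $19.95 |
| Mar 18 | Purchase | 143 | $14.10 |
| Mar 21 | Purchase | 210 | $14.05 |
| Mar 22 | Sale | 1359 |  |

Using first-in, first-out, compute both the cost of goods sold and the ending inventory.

Mar 22, 1359 sold [FIFO — oldest first]: 203 @ $22.70 + 348 @ $21.50 + 366 @ $21.70 + 143 @ $19.50 + 299 @ $19.95 = $28,785.85
Ending inventory: 18 @ $19.95 + 143 @ $14.10 + 210 @ $14.05 = $5,325.90

COGS = $28,785.85; ending inventory = $5,325.90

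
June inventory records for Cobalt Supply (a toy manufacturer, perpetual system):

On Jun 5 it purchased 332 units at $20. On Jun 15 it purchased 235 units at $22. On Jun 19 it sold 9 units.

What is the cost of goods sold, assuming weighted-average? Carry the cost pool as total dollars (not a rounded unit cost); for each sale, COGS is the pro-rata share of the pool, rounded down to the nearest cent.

COGS = $187.46

After Jun 5: 332 on hand, pool $6,640.00 (≈ $20.0000 each)
After Jun 15: 567 on hand, pool $11,810.00 (≈ $20.8289 each)
Jun 19, sell 9: 9/567 × $11,810.00 → $187.46
Ending inventory (cost pool remaining) = $11,622.54
Check: goods available $11,810.00 = COGS $187.46 + ending $11,622.54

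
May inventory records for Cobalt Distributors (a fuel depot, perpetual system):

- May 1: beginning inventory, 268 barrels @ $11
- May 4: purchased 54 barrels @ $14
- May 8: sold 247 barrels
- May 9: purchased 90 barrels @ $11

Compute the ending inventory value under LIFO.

May 8, 247 sold [LIFO — newest first]: 54 @ $14 + 193 @ $11 = $2,879
Ending inventory: 75 @ $11 + 90 @ $11 = $1,815

Ending inventory = $1,815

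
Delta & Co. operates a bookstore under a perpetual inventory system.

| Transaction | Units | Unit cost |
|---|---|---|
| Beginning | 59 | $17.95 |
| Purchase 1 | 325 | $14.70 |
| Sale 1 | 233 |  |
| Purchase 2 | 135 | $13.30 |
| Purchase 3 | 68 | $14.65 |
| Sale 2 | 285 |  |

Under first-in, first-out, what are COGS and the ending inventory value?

COGS = $7,618.75; ending inventory = $1,009.50

Sale 1 (233) [FIFO — oldest first]: 59 @ $17.95 + 174 @ $14.70 = $3,616.85
Sale 2 (285) [FIFO — oldest first]: 151 @ $14.70 + 134 @ $13.30 = $4,001.90
Total COGS = $3,616.85 + $4,001.90 = $7,618.75
Ending inventory: 1 @ $13.30 + 68 @ $14.65 = $1,009.50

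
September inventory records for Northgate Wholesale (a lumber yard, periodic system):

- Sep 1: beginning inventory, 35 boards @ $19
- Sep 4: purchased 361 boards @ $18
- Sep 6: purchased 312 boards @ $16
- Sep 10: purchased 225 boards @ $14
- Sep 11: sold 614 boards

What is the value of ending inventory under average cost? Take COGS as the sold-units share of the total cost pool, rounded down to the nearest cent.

Ending inventory = $5,232.90

Sep 11, sell 614: 614/933 × $15,305.00 → $10,072.10
Ending inventory (cost pool remaining) = $5,232.90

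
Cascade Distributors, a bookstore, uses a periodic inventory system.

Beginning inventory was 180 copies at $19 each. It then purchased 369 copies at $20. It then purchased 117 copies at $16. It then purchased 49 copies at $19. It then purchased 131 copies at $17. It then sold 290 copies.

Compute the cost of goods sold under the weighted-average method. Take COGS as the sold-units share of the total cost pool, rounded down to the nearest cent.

COGS = $5,426.35

Sale 1, sell 290: 290/846 × $15,830.00 → $5,426.35
Ending inventory (cost pool remaining) = $10,403.65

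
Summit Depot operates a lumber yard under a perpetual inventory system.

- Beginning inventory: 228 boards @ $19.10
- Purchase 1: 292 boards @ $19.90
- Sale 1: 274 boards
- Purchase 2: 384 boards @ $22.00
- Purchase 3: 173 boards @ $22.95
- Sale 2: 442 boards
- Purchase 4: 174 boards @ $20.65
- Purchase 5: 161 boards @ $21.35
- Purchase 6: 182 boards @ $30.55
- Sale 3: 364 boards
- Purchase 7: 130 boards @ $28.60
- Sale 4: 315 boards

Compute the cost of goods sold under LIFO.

Sale 1 (274) [LIFO — newest first]: 274 @ $19.90 = $5,452.60
Sale 2 (442) [LIFO — newest first]: 173 @ $22.95 + 269 @ $22.00 = $9,888.35
Sale 3 (364) [LIFO — newest first]: 182 @ $30.55 + 161 @ $21.35 + 21 @ $20.65 = $9,431.10
Sale 4 (315) [LIFO — newest first]: 130 @ $28.60 + 153 @ $20.65 + 32 @ $22.00 = $7,581.45
Total COGS = $5,452.60 + $9,888.35 + $9,431.10 + $7,581.45 = $32,353.50
Ending inventory: 228 @ $19.10 + 18 @ $19.90 + 83 @ $22.00 = $6,539.00
Check: goods available $38,892.50 = COGS $32,353.50 + ending $6,539.00

COGS = $32,353.50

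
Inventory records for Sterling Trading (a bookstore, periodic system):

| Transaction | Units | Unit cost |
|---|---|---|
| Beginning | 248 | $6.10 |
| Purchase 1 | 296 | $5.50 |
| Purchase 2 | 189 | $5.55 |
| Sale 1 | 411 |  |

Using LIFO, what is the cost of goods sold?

Sale 1 (411) [LIFO — newest first]: 189 @ $5.55 + 222 @ $5.50 = $2,269.95
Ending inventory: 248 @ $6.10 + 74 @ $5.50 = $1,919.80

COGS = $2,269.95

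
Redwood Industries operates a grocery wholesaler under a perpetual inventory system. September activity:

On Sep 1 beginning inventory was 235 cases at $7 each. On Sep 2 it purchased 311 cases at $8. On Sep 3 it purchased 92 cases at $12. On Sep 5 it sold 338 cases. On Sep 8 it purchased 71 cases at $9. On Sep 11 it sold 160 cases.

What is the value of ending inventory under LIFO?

Ending inventory = $1,477

Sep 5, 338 sold [LIFO — newest first]: 92 @ $12 + 246 @ $8 = $3,072
Sep 11, 160 sold [LIFO — newest first]: 71 @ $9 + 65 @ $8 + 24 @ $7 = $1,327
Total COGS = $3,072 + $1,327 = $4,399
Ending inventory: 211 @ $7 = $1,477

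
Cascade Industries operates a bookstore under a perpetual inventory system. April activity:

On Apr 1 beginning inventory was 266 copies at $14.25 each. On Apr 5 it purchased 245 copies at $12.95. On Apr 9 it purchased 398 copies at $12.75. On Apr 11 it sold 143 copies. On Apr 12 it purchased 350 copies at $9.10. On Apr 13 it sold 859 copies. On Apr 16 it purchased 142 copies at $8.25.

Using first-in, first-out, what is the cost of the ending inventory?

Apr 11, 143 sold [FIFO — oldest first]: 143 @ $14.25 = $2,037.75
Apr 13, 859 sold [FIFO — oldest first]: 123 @ $14.25 + 245 @ $12.95 + 398 @ $12.75 + 93 @ $9.10 = $10,846.30
Total COGS = $2,037.75 + $10,846.30 = $12,884.05
Ending inventory: 257 @ $9.10 + 142 @ $8.25 = $3,510.20
Check: goods available $16,394.25 = COGS $12,884.05 + ending $3,510.20

Ending inventory = $3,510.20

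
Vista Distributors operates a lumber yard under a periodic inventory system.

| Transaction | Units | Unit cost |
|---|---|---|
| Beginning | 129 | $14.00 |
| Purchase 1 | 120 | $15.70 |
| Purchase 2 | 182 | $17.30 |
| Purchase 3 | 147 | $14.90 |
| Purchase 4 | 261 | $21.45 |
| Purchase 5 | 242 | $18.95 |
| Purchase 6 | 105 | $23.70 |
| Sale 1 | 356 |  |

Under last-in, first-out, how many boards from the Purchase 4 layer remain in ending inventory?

Sale 1 (356) [LIFO — newest first]: 105 @ $23.70 + 242 @ $18.95 + 9 @ $21.45 = $7,267.45
Ending inventory: 129 @ $14.00 + 120 @ $15.70 + 182 @ $17.30 + 147 @ $14.90 + 252 @ $21.45 = $14,434.30
Check: goods available $21,701.75 = COGS $7,267.45 + ending $14,434.30

252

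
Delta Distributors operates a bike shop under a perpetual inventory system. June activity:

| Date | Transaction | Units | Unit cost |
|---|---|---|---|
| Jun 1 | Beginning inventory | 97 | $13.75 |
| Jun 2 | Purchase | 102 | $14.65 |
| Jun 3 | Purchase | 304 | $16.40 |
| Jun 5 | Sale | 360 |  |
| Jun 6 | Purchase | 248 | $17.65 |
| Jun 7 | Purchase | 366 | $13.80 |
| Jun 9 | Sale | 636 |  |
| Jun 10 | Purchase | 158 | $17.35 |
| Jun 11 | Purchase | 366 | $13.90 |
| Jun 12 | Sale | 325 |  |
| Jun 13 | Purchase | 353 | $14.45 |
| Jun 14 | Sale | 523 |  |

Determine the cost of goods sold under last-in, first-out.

COGS = $27,982.70

Jun 5, 360 sold [LIFO — newest first]: 304 @ $16.40 + 56 @ $14.65 = $5,806.00
Jun 9, 636 sold [LIFO — newest first]: 366 @ $13.80 + 248 @ $17.65 + 22 @ $14.65 = $9,750.30
Jun 12, 325 sold [LIFO — newest first]: 325 @ $13.90 = $4,517.50
Jun 14, 523 sold [LIFO — newest first]: 353 @ $14.45 + 41 @ $13.90 + 129 @ $17.35 = $7,908.90
Total COGS = $5,806.00 + $9,750.30 + $4,517.50 + $7,908.90 = $27,982.70
Ending inventory: 97 @ $13.75 + 24 @ $14.65 + 29 @ $17.35 = $2,188.50
Check: goods available $30,171.20 = COGS $27,982.70 + ending $2,188.50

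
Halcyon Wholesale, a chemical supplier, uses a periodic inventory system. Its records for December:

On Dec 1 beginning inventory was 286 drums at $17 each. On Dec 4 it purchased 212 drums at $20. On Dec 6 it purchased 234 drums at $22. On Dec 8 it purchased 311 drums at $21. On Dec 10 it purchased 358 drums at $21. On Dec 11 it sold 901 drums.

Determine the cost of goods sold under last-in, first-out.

Dec 11, 901 sold [LIFO — newest first]: 358 @ $21 + 311 @ $21 + 232 @ $22 = $19,153
Ending inventory: 286 @ $17 + 212 @ $20 + 2 @ $22 = $9,146

COGS = $19,153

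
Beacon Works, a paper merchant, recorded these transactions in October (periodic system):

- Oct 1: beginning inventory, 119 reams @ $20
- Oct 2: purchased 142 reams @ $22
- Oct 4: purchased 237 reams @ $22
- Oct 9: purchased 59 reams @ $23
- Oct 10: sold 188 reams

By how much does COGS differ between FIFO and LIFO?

$297

FIFO COGS: 119 @ $20 + 69 @ $22 = $3,898
LIFO COGS: 59 @ $23 + 129 @ $22 = $4,195
Difference = |$3,898 − $4,195| = $297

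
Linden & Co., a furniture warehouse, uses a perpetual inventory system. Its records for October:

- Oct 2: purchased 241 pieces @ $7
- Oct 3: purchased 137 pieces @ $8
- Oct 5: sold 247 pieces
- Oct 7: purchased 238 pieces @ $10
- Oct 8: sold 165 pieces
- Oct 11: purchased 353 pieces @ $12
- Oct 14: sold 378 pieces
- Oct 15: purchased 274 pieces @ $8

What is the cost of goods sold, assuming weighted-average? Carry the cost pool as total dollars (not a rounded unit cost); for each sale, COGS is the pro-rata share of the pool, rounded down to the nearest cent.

COGS = $7,443.50

After Oct 2: 241 on hand, pool $1,687.00 (≈ $7.0000 each)
After Oct 3: 378 on hand, pool $2,783.00 (≈ $7.3624 each)
Oct 5, sell 247: 247/378 × $2,783.00 → $1,818.52
After Oct 7: 369 on hand, pool $3,344.48 (≈ $9.0636 each)
Oct 8, sell 165: 165/369 × $3,344.48 → $1,495.49
After Oct 11: 557 on hand, pool $6,084.99 (≈ $10.9246 each)
Oct 14, sell 378: 378/557 × $6,084.99 → $4,129.49
After Oct 15: 453 on hand, pool $4,147.50 (≈ $9.1556 each)
Total COGS = $1,818.52 + $1,495.49 + $4,129.49 = $7,443.50
Ending inventory (cost pool remaining) = $4,147.50
Check: goods available $11,591.00 = COGS $7,443.50 + ending $4,147.50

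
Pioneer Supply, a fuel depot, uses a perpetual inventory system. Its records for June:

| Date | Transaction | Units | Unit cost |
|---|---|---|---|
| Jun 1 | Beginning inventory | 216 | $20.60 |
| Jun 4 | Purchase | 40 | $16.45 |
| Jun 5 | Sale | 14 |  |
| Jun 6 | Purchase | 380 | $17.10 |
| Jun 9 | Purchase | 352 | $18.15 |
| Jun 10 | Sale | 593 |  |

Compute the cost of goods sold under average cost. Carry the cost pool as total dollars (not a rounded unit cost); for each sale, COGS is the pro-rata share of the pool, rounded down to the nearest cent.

After Jun 1: 216 on hand, pool $4,449.60 (≈ $20.6000 each)
After Jun 4: 256 on hand, pool $5,107.60 (≈ $19.9516 each)
Jun 5, sell 14: 14/256 × $5,107.60 → $279.32
After Jun 6: 622 on hand, pool $11,326.28 (≈ $18.2095 each)
After Jun 9: 974 on hand, pool $17,715.08 (≈ $18.1880 each)
Jun 10, sell 593: 593/974 × $17,715.08 → $10,785.46
Total COGS = $279.32 + $10,785.46 = $11,064.78
Ending inventory (cost pool remaining) = $6,929.62

COGS = $11,064.78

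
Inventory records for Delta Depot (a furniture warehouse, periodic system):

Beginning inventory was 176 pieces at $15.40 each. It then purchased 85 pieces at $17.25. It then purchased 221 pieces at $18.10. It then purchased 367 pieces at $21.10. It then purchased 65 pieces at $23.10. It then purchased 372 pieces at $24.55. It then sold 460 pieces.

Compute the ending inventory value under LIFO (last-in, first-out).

Ending inventory = $15,435.15

Sale 1 (460) [LIFO — newest first]: 372 @ $24.55 + 65 @ $23.10 + 23 @ $21.10 = $11,119.40
Ending inventory: 176 @ $15.40 + 85 @ $17.25 + 221 @ $18.10 + 344 @ $21.10 = $15,435.15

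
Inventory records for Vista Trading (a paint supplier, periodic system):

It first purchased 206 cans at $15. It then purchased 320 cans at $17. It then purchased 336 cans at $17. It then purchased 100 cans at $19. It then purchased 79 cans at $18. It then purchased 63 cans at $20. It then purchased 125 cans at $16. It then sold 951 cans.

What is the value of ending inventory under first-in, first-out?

Sale 1 (951) [FIFO — oldest first]: 206 @ $15 + 320 @ $17 + 336 @ $17 + 89 @ $19 = $15,933
Ending inventory: 11 @ $19 + 79 @ $18 + 63 @ $20 + 125 @ $16 = $4,891

Ending inventory = $4,891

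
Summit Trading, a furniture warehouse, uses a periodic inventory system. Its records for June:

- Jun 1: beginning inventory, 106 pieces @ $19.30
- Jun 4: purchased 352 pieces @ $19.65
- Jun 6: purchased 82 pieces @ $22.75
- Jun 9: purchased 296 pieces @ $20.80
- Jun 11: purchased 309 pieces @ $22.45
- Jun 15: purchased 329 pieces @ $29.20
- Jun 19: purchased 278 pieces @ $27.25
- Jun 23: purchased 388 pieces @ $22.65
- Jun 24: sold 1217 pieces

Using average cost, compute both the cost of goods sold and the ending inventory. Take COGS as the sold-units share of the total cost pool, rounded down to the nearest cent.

Jun 24, sell 1217: 1217/2140 × $49,892.45 → $28,373.41
Ending inventory (cost pool remaining) = $21,519.04
Check: goods available $49,892.45 = COGS $28,373.41 + ending $21,519.04

COGS = $28,373.41; ending inventory = $21,519.04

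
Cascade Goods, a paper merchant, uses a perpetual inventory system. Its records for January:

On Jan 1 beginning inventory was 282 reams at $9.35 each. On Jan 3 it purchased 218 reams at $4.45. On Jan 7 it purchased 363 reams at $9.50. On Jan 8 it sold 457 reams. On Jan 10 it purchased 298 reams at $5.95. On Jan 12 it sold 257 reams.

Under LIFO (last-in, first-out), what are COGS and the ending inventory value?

COGS = $5,395.95; ending inventory = $3,432.45

Jan 8, 457 sold [LIFO — newest first]: 363 @ $9.50 + 94 @ $4.45 = $3,866.80
Jan 12, 257 sold [LIFO — newest first]: 257 @ $5.95 = $1,529.15
Total COGS = $3,866.80 + $1,529.15 = $5,395.95
Ending inventory: 282 @ $9.35 + 124 @ $4.45 + 41 @ $5.95 = $3,432.45
Check: goods available $8,828.40 = COGS $5,395.95 + ending $3,432.45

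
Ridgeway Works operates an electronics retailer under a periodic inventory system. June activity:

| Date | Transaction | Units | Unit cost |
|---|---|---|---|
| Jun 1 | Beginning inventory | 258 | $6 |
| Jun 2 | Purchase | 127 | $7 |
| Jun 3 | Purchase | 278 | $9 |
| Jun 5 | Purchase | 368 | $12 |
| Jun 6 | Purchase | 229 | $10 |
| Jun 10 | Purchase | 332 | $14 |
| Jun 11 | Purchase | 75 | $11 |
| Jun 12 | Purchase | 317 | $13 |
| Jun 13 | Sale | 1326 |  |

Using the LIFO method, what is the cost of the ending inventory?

Jun 13, 1326 sold [LIFO — newest first]: 317 @ $13 + 75 @ $11 + 332 @ $14 + 229 @ $10 + 368 @ $12 + 5 @ $9 = $16,345
Ending inventory: 258 @ $6 + 127 @ $7 + 273 @ $9 = $4,894
Check: goods available $21,239 = COGS $16,345 + ending $4,894

Ending inventory = $4,894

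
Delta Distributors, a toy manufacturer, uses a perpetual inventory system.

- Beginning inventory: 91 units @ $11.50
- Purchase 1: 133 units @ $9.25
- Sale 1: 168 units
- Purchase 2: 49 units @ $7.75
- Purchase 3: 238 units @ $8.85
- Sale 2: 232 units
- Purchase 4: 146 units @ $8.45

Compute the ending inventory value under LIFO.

Sale 1 (168) [LIFO — newest first]: 133 @ $9.25 + 35 @ $11.50 = $1,632.75
Sale 2 (232) [LIFO — newest first]: 232 @ $8.85 = $2,053.20
Total COGS = $1,632.75 + $2,053.20 = $3,685.95
Ending inventory: 56 @ $11.50 + 49 @ $7.75 + 6 @ $8.85 + 146 @ $8.45 = $2,310.55
Check: goods available $5,996.50 = COGS $3,685.95 + ending $2,310.55

Ending inventory = $2,310.55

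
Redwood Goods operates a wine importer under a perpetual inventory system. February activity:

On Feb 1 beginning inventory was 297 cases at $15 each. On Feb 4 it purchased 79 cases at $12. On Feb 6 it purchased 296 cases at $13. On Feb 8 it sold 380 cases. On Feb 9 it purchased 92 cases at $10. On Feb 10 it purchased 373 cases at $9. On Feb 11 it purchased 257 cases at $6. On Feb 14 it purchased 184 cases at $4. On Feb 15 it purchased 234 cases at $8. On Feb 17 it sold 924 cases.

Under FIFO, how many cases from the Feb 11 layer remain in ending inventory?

90

Feb 8, 380 sold [FIFO — oldest first]: 297 @ $15 + 79 @ $12 + 4 @ $13 = $5,455
Feb 17, 924 sold [FIFO — oldest first]: 292 @ $13 + 92 @ $10 + 373 @ $9 + 167 @ $6 = $9,075
Total COGS = $5,455 + $9,075 = $14,530
Ending inventory: 90 @ $6 + 184 @ $4 + 234 @ $8 = $3,148
Check: goods available $17,678 = COGS $14,530 + ending $3,148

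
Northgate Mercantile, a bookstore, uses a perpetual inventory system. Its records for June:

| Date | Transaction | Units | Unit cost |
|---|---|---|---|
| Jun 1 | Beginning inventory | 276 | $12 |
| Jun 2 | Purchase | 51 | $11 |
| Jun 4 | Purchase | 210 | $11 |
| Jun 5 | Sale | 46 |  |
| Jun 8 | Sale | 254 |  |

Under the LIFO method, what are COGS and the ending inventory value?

Jun 5, 46 sold [LIFO — newest first]: 46 @ $11 = $506
Jun 8, 254 sold [LIFO — newest first]: 164 @ $11 + 51 @ $11 + 39 @ $12 = $2,833
Total COGS = $506 + $2,833 = $3,339
Ending inventory: 237 @ $12 = $2,844

COGS = $3,339; ending inventory = $2,844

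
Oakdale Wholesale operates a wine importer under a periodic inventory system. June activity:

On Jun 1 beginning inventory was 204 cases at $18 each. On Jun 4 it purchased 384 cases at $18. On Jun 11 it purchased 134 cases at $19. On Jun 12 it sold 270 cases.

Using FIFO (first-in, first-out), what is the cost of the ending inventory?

Ending inventory = $8,270

Jun 12, 270 sold [FIFO — oldest first]: 204 @ $18 + 66 @ $18 = $4,860
Ending inventory: 318 @ $18 + 134 @ $19 = $8,270
Check: goods available $13,130 = COGS $4,860 + ending $8,270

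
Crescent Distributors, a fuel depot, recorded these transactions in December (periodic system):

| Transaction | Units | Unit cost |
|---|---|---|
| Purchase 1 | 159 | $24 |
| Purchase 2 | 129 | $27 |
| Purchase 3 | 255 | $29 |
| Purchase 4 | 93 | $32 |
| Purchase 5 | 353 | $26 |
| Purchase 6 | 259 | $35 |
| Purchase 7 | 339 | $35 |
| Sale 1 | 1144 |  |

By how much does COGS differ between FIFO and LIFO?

$3,711

FIFO COGS: 159 @ $24 + 129 @ $27 + 255 @ $29 + 93 @ $32 + 353 @ $26 + 155 @ $35 = $32,273
LIFO COGS: 339 @ $35 + 259 @ $35 + 353 @ $26 + 93 @ $32 + 100 @ $29 = $35,984
Difference = |$32,273 − $35,984| = $3,711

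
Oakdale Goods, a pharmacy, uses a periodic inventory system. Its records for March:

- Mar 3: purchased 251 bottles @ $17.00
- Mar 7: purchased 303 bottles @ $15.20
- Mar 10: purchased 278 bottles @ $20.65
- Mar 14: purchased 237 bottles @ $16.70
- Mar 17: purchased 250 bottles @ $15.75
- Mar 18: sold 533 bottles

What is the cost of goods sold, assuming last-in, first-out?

Mar 18, 533 sold [LIFO — newest first]: 250 @ $15.75 + 237 @ $16.70 + 46 @ $20.65 = $8,845.30
Ending inventory: 251 @ $17.00 + 303 @ $15.20 + 232 @ $20.65 = $13,663.40
Check: goods available $22,508.70 = COGS $8,845.30 + ending $13,663.40

COGS = $8,845.30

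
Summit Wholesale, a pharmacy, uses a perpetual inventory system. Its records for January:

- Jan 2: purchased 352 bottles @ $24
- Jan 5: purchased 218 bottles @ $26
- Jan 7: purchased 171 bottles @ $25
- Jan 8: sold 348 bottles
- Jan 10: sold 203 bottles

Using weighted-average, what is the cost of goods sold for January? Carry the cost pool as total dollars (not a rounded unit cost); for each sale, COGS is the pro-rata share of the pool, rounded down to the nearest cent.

After Jan 2: 352 on hand, pool $8,448.00 (≈ $24.0000 each)
After Jan 5: 570 on hand, pool $14,116.00 (≈ $24.7649 each)
After Jan 7: 741 on hand, pool $18,391.00 (≈ $24.8192 each)
Jan 8, sell 348: 348/741 × $18,391.00 → $8,637.06
Jan 10, sell 203: 203/393 × $9,753.94 → $5,038.29
Total COGS = $8,637.06 + $5,038.29 = $13,675.35
Ending inventory (cost pool remaining) = $4,715.65

COGS = $13,675.35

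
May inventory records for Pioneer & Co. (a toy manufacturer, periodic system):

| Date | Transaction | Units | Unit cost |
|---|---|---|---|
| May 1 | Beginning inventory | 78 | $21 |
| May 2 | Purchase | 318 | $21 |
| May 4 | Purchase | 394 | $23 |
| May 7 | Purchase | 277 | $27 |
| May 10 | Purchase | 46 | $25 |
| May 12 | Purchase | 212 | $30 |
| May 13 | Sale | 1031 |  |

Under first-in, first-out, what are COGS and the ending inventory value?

May 13, 1031 sold [FIFO — oldest first]: 78 @ $21 + 318 @ $21 + 394 @ $23 + 241 @ $27 = $23,885
Ending inventory: 36 @ $27 + 46 @ $25 + 212 @ $30 = $8,482

COGS = $23,885; ending inventory = $8,482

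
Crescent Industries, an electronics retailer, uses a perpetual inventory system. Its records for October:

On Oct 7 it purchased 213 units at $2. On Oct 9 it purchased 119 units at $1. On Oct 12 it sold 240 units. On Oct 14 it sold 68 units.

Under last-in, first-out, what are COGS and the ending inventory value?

COGS = $497; ending inventory = $48

Oct 12, 240 sold [LIFO — newest first]: 119 @ $1 + 121 @ $2 = $361
Oct 14, 68 sold [LIFO — newest first]: 68 @ $2 = $136
Total COGS = $361 + $136 = $497
Ending inventory: 24 @ $2 = $48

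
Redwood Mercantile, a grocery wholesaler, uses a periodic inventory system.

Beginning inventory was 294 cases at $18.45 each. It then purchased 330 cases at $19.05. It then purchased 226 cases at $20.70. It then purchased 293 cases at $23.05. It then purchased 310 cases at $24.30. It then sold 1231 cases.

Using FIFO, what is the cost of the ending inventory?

Sale 1 (1231) [FIFO — oldest first]: 294 @ $18.45 + 330 @ $19.05 + 226 @ $20.70 + 293 @ $23.05 + 88 @ $24.30 = $25,281.05
Ending inventory: 222 @ $24.30 = $5,394.60
Check: goods available $30,675.65 = COGS $25,281.05 + ending $5,394.60

Ending inventory = $5,394.60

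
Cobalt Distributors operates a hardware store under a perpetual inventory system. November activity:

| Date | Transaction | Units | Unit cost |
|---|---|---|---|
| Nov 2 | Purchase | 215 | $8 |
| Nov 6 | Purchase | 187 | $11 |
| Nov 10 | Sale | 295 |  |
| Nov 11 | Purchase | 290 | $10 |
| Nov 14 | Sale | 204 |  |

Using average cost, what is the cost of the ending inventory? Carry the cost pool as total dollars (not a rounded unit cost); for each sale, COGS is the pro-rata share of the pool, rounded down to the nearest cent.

Ending inventory = $1,898.57

After Nov 2: 215 on hand, pool $1,720.00 (≈ $8.0000 each)
After Nov 6: 402 on hand, pool $3,777.00 (≈ $9.3955 each)
Nov 10, sell 295: 295/402 × $3,777.00 → $2,771.67
After Nov 11: 397 on hand, pool $3,905.33 (≈ $9.8371 each)
Nov 14, sell 204: 204/397 × $3,905.33 → $2,006.76
Total COGS = $2,771.67 + $2,006.76 = $4,778.43
Ending inventory (cost pool remaining) = $1,898.57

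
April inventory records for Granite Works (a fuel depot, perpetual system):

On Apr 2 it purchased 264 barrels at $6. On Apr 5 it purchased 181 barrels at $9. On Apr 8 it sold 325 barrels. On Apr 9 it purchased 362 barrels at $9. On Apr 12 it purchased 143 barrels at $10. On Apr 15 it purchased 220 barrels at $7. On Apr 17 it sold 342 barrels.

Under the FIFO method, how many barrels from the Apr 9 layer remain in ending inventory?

Apr 8, 325 sold [FIFO — oldest first]: 264 @ $6 + 61 @ $9 = $2,133
Apr 17, 342 sold [FIFO — oldest first]: 120 @ $9 + 222 @ $9 = $3,078
Total COGS = $2,133 + $3,078 = $5,211
Ending inventory: 140 @ $9 + 143 @ $10 + 220 @ $7 = $4,230
Check: goods available $9,441 = COGS $5,211 + ending $4,230

140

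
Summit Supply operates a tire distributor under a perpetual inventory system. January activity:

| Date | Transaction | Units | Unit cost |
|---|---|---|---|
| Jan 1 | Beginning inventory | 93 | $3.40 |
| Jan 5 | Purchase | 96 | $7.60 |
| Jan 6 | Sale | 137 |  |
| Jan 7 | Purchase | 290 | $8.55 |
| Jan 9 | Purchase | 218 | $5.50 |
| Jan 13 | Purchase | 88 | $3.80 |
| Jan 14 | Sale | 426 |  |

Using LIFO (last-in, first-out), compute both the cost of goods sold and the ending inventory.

COGS = $3,428.40; ending inventory = $1,630.30

Jan 6, 137 sold [LIFO — newest first]: 96 @ $7.60 + 41 @ $3.40 = $869.00
Jan 14, 426 sold [LIFO — newest first]: 88 @ $3.80 + 218 @ $5.50 + 120 @ $8.55 = $2,559.40
Total COGS = $869.00 + $2,559.40 = $3,428.40
Ending inventory: 52 @ $3.40 + 170 @ $8.55 = $1,630.30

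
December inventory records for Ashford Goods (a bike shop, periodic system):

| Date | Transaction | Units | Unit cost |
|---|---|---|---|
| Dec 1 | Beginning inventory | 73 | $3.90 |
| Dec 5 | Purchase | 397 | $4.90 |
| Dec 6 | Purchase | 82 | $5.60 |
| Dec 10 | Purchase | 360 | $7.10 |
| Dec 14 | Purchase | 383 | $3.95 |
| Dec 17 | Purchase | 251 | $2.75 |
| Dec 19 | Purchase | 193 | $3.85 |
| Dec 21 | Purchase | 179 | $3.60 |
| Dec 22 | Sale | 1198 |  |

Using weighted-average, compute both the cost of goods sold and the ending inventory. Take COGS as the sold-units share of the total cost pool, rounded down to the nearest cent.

Dec 22, sell 1198: 1198/1918 × $8,835.75 → $5,518.88
Ending inventory (cost pool remaining) = $3,316.87

COGS = $5,518.88; ending inventory = $3,316.87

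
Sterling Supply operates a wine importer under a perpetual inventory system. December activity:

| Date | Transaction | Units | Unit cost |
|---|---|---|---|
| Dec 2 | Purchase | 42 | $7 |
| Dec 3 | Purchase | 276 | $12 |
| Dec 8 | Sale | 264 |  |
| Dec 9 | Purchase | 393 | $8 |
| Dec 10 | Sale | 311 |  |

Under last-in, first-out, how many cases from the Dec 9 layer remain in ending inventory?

82

Dec 8, 264 sold [LIFO — newest first]: 264 @ $12 = $3,168
Dec 10, 311 sold [LIFO — newest first]: 311 @ $8 = $2,488
Total COGS = $3,168 + $2,488 = $5,656
Ending inventory: 42 @ $7 + 12 @ $12 + 82 @ $8 = $1,094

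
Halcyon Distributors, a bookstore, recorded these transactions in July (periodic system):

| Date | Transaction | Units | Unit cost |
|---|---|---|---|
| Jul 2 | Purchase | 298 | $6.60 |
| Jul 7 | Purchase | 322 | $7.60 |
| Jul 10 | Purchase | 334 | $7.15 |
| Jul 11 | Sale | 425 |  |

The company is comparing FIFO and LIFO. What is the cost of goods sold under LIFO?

COGS = $3,079.70

FIFO COGS: 298 @ $6.60 + 127 @ $7.60 = $2,932.00
LIFO COGS: 334 @ $7.15 + 91 @ $7.60 = $3,079.70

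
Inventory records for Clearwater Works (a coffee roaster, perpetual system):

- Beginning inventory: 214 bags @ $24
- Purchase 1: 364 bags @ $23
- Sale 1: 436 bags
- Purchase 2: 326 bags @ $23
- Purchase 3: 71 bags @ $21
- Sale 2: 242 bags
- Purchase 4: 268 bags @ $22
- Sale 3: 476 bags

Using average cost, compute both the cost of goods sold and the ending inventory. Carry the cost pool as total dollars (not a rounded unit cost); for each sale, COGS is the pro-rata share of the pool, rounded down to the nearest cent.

After Beginning: 214 on hand, pool $5,136.00 (≈ $24.0000 each)
After Purchase 1: 578 on hand, pool $13,508.00 (≈ $23.3702 each)
Sale 1, sell 436: 436/578 × $13,508.00 → $10,189.42
After Purchase 2: 468 on hand, pool $10,816.58 (≈ $23.1124 each)
After Purchase 3: 539 on hand, pool $12,307.58 (≈ $22.8341 each)
Sale 2, sell 242: 242/539 × $12,307.58 → $5,525.85
After Purchase 4: 565 on hand, pool $12,677.73 (≈ $22.4385 each)
Sale 3, sell 476: 476/565 × $12,677.73 → $10,680.70
Total COGS = $10,189.42 + $5,525.85 + $10,680.70 = $26,395.97
Ending inventory (cost pool remaining) = $1,997.03
Check: goods available $28,393.00 = COGS $26,395.97 + ending $1,997.03

COGS = $26,395.97; ending inventory = $1,997.03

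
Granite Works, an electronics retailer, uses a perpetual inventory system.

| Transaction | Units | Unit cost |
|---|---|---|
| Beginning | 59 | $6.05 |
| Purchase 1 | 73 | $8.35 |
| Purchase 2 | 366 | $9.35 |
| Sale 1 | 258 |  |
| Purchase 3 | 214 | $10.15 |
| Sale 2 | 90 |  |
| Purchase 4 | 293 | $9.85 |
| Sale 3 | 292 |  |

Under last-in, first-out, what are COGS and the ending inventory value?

Sale 1 (258) [LIFO — newest first]: 258 @ $9.35 = $2,412.30
Sale 2 (90) [LIFO — newest first]: 90 @ $10.15 = $913.50
Sale 3 (292) [LIFO — newest first]: 292 @ $9.85 = $2,876.20
Total COGS = $2,412.30 + $913.50 + $2,876.20 = $6,202.00
Ending inventory: 59 @ $6.05 + 73 @ $8.35 + 108 @ $9.35 + 124 @ $10.15 + 1 @ $9.85 = $3,244.75
Check: goods available $9,446.75 = COGS $6,202.00 + ending $3,244.75

COGS = $6,202.00; ending inventory = $3,244.75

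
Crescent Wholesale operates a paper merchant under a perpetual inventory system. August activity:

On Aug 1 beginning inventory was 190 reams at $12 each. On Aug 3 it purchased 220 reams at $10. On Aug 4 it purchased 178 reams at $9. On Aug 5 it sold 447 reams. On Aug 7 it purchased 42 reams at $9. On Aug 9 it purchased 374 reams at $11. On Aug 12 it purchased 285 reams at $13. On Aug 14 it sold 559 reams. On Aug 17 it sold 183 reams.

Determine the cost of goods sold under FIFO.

COGS = $12,979

Aug 5, 447 sold [FIFO — oldest first]: 190 @ $12 + 220 @ $10 + 37 @ $9 = $4,813
Aug 14, 559 sold [FIFO — oldest first]: 141 @ $9 + 42 @ $9 + 374 @ $11 + 2 @ $13 = $5,787
Aug 17, 183 sold [FIFO — oldest first]: 183 @ $13 = $2,379
Total COGS = $4,813 + $5,787 + $2,379 = $12,979
Ending inventory: 100 @ $13 = $1,300
Check: goods available $14,279 = COGS $12,979 + ending $1,300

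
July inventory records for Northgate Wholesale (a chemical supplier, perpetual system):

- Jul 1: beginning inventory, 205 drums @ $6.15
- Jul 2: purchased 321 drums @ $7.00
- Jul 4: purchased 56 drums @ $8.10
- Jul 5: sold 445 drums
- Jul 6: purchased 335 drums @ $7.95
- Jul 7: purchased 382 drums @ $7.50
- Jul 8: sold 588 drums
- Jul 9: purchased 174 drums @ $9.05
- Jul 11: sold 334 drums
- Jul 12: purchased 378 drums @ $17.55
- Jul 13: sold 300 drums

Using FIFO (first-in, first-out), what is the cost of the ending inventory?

Ending inventory = $3,229.20

Jul 5, 445 sold [FIFO — oldest first]: 205 @ $6.15 + 240 @ $7.00 = $2,940.75
Jul 8, 588 sold [FIFO — oldest first]: 81 @ $7.00 + 56 @ $8.10 + 335 @ $7.95 + 116 @ $7.50 = $4,553.85
Jul 11, 334 sold [FIFO — oldest first]: 266 @ $7.50 + 68 @ $9.05 = $2,610.40
Jul 13, 300 sold [FIFO — oldest first]: 106 @ $9.05 + 194 @ $17.55 = $4,364.00
Total COGS = $2,940.75 + $4,553.85 + $2,610.40 + $4,364.00 = $14,469.00
Ending inventory: 184 @ $17.55 = $3,229.20
Check: goods available $17,698.20 = COGS $14,469.00 + ending $3,229.20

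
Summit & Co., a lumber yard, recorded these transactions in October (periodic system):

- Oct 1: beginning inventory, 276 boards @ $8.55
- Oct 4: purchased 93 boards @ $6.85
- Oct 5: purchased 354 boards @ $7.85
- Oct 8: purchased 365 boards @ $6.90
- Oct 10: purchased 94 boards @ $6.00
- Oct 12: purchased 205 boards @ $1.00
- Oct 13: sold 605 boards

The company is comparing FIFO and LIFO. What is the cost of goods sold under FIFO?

FIFO COGS: 276 @ $8.55 + 93 @ $6.85 + 236 @ $7.85 = $4,849.45
LIFO COGS: 205 @ $1.00 + 94 @ $6.00 + 306 @ $6.90 = $2,880.40

COGS = $4,849.45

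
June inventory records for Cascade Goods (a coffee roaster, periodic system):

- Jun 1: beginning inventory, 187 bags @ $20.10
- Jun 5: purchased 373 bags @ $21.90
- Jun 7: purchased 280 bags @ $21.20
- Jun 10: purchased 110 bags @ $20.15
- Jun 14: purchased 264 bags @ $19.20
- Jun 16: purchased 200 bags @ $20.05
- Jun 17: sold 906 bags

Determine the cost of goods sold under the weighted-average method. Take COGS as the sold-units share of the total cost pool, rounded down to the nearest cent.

COGS = $18,683.01

Jun 17, sell 906: 906/1414 × $29,158.70 → $18,683.01
Ending inventory (cost pool remaining) = $10,475.69
Check: goods available $29,158.70 = COGS $18,683.01 + ending $10,475.69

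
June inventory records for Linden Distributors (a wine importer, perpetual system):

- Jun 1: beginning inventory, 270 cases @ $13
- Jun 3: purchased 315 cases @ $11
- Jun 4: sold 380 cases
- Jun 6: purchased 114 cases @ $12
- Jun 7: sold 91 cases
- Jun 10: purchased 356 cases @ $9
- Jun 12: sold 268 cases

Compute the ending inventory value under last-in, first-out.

Ending inventory = $3,733

Jun 4, 380 sold [LIFO — newest first]: 315 @ $11 + 65 @ $13 = $4,310
Jun 7, 91 sold [LIFO — newest first]: 91 @ $12 = $1,092
Jun 12, 268 sold [LIFO — newest first]: 268 @ $9 = $2,412
Total COGS = $4,310 + $1,092 + $2,412 = $7,814
Ending inventory: 205 @ $13 + 23 @ $12 + 88 @ $9 = $3,733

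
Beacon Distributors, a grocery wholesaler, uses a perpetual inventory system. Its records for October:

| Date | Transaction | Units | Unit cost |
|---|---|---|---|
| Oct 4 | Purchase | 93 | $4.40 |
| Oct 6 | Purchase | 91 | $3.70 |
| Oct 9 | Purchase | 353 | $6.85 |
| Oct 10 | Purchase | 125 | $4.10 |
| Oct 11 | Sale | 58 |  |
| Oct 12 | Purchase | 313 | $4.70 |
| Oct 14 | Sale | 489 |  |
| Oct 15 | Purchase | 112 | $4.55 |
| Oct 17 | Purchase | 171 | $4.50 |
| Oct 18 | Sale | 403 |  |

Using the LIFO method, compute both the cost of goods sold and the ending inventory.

Oct 11, 58 sold [LIFO — newest first]: 58 @ $4.10 = $237.80
Oct 14, 489 sold [LIFO — newest first]: 313 @ $4.70 + 67 @ $4.10 + 109 @ $6.85 = $2,492.45
Oct 18, 403 sold [LIFO — newest first]: 171 @ $4.50 + 112 @ $4.55 + 120 @ $6.85 = $2,101.10
Total COGS = $237.80 + $2,492.45 + $2,101.10 = $4,831.35
Ending inventory: 93 @ $4.40 + 91 @ $3.70 + 124 @ $6.85 = $1,595.30

COGS = $4,831.35; ending inventory = $1,595.30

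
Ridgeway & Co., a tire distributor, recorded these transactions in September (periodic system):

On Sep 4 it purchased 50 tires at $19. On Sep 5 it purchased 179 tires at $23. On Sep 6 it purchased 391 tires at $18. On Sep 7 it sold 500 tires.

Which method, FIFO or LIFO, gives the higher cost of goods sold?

FIFO

FIFO COGS: 50 @ $19 + 179 @ $23 + 271 @ $18 = $9,945
LIFO COGS: 391 @ $18 + 109 @ $23 = $9,545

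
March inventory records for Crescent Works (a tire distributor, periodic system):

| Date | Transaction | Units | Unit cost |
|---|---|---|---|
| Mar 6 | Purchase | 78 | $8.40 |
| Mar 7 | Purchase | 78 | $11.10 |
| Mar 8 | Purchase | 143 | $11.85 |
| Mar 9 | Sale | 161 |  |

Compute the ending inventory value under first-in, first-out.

Mar 9, 161 sold [FIFO — oldest first]: 78 @ $8.40 + 78 @ $11.10 + 5 @ $11.85 = $1,580.25
Ending inventory: 138 @ $11.85 = $1,635.30

Ending inventory = $1,635.30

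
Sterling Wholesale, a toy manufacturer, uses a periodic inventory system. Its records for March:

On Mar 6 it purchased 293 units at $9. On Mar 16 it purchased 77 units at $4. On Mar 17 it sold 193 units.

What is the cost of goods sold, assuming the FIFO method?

COGS = $1,737

Mar 17, 193 sold [FIFO — oldest first]: 193 @ $9 = $1,737
Ending inventory: 100 @ $9 + 77 @ $4 = $1,208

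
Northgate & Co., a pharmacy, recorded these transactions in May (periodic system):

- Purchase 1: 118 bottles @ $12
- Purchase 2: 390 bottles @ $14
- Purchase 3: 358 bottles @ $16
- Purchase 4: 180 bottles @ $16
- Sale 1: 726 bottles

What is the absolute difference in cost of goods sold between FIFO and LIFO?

FIFO COGS: 118 @ $12 + 390 @ $14 + 218 @ $16 = $10,364
LIFO COGS: 180 @ $16 + 358 @ $16 + 188 @ $14 = $11,240
Difference = |$10,364 − $11,240| = $876

$876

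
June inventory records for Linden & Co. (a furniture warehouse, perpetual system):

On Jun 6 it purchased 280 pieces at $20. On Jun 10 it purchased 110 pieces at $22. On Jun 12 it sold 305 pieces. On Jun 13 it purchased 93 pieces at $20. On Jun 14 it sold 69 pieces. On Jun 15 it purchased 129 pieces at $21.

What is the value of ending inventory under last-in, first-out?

Ending inventory = $4,889

Jun 12, 305 sold [LIFO — newest first]: 110 @ $22 + 195 @ $20 = $6,320
Jun 14, 69 sold [LIFO — newest first]: 69 @ $20 = $1,380
Total COGS = $6,320 + $1,380 = $7,700
Ending inventory: 85 @ $20 + 24 @ $20 + 129 @ $21 = $4,889
Check: goods available $12,589 = COGS $7,700 + ending $4,889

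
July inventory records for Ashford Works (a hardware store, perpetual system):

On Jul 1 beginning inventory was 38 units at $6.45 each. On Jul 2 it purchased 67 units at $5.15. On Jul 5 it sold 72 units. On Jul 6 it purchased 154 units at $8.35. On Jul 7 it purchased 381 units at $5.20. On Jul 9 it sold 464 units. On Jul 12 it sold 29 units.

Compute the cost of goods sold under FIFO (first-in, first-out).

COGS = $3,467.25

Jul 5, 72 sold [FIFO — oldest first]: 38 @ $6.45 + 34 @ $5.15 = $420.20
Jul 9, 464 sold [FIFO — oldest first]: 33 @ $5.15 + 154 @ $8.35 + 277 @ $5.20 = $2,896.25
Jul 12, 29 sold [FIFO — oldest first]: 29 @ $5.20 = $150.80
Total COGS = $420.20 + $2,896.25 + $150.80 = $3,467.25
Ending inventory: 75 @ $5.20 = $390.00
Check: goods available $3,857.25 = COGS $3,467.25 + ending $390.00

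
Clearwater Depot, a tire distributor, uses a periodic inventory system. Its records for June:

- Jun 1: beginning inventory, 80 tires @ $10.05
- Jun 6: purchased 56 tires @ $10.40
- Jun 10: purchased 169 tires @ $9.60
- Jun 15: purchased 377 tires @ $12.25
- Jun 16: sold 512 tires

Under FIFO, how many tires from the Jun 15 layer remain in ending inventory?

Jun 16, 512 sold [FIFO — oldest first]: 80 @ $10.05 + 56 @ $10.40 + 169 @ $9.60 + 207 @ $12.25 = $5,544.55
Ending inventory: 170 @ $12.25 = $2,082.50

170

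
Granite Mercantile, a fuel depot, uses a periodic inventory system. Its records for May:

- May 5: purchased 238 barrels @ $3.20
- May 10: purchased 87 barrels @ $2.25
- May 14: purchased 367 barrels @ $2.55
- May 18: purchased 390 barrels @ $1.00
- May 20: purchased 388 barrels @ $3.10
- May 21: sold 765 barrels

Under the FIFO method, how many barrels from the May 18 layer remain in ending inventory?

May 21, 765 sold [FIFO — oldest first]: 238 @ $3.20 + 87 @ $2.25 + 367 @ $2.55 + 73 @ $1.00 = $1,966.20
Ending inventory: 317 @ $1.00 + 388 @ $3.10 = $1,519.80
Check: goods available $3,486.00 = COGS $1,966.20 + ending $1,519.80

317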